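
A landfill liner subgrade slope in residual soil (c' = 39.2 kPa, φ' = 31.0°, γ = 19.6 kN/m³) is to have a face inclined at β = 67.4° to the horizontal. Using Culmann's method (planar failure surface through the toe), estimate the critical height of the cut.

H_c = 32.45 m

Culmann's analysis gives the critical failure plane at α_cr = (β + φ')/2 = (67.4 + 31.0)/2 = 49.2°, and the critical height
H_c = (4c'/γ) · sinβ cosφ' / [1 − cos(β − φ')]
    = (4·39.2/19.6) · sin67.4°·cos31.0° / [1 − cos(36.4°)]
    = 8.000 · 0.9232·0.8572 / [1 − 0.8049]
    = 8.000 · 0.7913 / 0.1951
    = 32.45 m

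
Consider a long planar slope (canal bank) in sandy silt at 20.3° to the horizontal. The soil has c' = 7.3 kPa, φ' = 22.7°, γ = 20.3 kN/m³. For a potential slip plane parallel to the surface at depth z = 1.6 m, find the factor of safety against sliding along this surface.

For an infinite slope with a slip plane parallel to the surface (no pore pressure): FS = [c' + γz cos²β tanφ'] / [γz sinβ cosβ].
γz = 20.3·1.6 = 32.48 kN/m²
Numerator = 7.3 + 32.48·cos²20.3°·tan22.7° = 7.3 + 32.48·0.8796·0.4183 = 19.251 kPa
Denominator = 32.48·sin20.3°·cos20.3° = 32.48·0.3469·0.9379 = 10.569 kPa
FS = 19.251 / 10.569 = 1.822

FS = 1.82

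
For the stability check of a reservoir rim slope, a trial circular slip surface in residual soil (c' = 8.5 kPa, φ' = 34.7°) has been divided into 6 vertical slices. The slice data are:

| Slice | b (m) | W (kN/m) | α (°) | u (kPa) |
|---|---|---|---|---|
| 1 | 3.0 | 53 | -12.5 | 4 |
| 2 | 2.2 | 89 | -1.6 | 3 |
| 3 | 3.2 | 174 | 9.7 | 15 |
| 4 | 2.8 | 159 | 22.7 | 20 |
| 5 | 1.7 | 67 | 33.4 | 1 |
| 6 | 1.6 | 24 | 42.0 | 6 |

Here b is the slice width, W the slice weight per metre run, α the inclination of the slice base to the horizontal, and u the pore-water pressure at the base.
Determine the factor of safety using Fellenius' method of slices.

FS = 3.11

Ordinary method of slices: FS = Σ[c'·Δl_i + (W_i cosα_i − u_i·Δl_i)·tanφ'] / Σ W_i sinα_i, with Δl_i = b_i / cosα_i.
Slice 1: Δl = 3.0/cos(-12.5°) = 3.073 m; N'_1 = 53·cos(-12.5°) − 4·3.073 = 39.5; c'Δl = 26.12; W sinα = -11.5
Slice 2: Δl = 2.2/cos(-1.6°) = 2.201 m; N'_2 = 89·cos(-1.6°) − 3·2.201 = 82.4; c'Δl = 18.71; W sinα = -2.5
Slice 3: Δl = 3.2/cos9.7° = 3.246 m; N'_3 = 174·cos9.7° − 15·3.246 = 122.8; c'Δl = 27.59; W sinα = 29.3
Slice 4: Δl = 2.8/cos22.7° = 3.035 m; N'_4 = 159·cos22.7° − 20·3.035 = 86.0; c'Δl = 25.80; W sinα = 61.4
Slice 5: Δl = 1.7/cos33.4° = 2.036 m; N'_5 = 67·cos33.4° − 1·2.036 = 53.9; c'Δl = 17.31; W sinα = 36.9
Slice 6: Δl = 1.6/cos42.0° = 2.153 m; N'_6 = 24·cos42.0° − 6·2.153 = 4.9; c'Δl = 18.30; W sinα = 16.1
Σc'Δl = 133.8 kN/m; ΣN' = 389.4 kN/m; ΣW sinα = 129.7 kN/m
Resisting = 133.8 + 389.4·tan34.7° = 133.8 + 269.7 = 403.5 kN/m
FS = 403.5 / 129.7 = 3.112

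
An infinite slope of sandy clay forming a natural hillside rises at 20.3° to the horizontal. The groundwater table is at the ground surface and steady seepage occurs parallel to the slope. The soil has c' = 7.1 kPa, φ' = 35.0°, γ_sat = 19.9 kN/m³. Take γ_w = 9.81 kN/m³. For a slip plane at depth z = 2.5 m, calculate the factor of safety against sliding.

With seepage parallel to the slope and the water table at the surface, the effective normal stress on the slip plane uses the buoyant unit weight γ' = γ_sat − γ_w while the driving shear stress uses γ_sat:
FS = [c' + γ' z cos²β tanφ'] / [γ_sat z sinβ cosβ]
γ' = 19.9 − 9.81 = 10.09 kN/m³
Numerator = 7.1 + 10.09·2.5·cos²20.3°·tan35.0° = 7.1 + 10.09·2.5·0.8796·0.7002 = 22.637 kPa
Denominator = 19.9·2.5·sin20.3°·cos20.3° = 19.9·2.5·0.3469·0.9379 = 16.188 kPa
FS = 22.637 / 16.188 = 1.398

FS = 1.40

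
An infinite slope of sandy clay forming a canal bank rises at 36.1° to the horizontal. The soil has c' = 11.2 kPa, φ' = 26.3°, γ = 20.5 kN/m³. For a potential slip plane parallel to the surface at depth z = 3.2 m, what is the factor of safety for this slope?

For an infinite slope with a slip plane parallel to the surface (no pore pressure): FS = [c' + γz cos²β tanφ'] / [γz sinβ cosβ].
γz = 20.5·3.2 = 65.60 kN/m²
Numerator = 11.2 + 65.60·cos²36.1°·tan26.3° = 11.2 + 65.60·0.6528·0.4942 = 32.366 kPa
Denominator = 65.60·sin36.1°·cos36.1° = 65.60·0.5892·0.8080 = 31.230 kPa
FS = 32.366 / 31.230 = 1.036

FS = 1.04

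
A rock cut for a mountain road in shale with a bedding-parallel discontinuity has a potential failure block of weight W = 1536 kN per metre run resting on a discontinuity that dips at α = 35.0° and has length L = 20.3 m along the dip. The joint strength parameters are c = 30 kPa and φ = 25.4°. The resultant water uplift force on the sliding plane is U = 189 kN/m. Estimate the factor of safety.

FS = 1.27

Resolving the block weight along and normal to the plane and applying the Mohr–Coulomb strength on the joint:
N' = W cosα − U = 1536·cos35.0° − 189 = 1069.2 kN/m
Driving force T = W sinα = 1536·sin35.0° = 881.0 kN/m
Resisting force R = c·L + N'·tanφ = 30·20.3 + 1069.2·tan25.4° = 609.0 + 507.7 = 1116.7 kN/m
FS = R / T = 1116.7 / 881.0 = 1.268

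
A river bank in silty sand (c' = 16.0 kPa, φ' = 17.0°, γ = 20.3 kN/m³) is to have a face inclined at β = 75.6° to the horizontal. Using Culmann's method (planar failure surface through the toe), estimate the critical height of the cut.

H_c = 6.10 m

Culmann's analysis gives the critical failure plane at α_cr = (β + φ')/2 = (75.6 + 17.0)/2 = 46.3°, and the critical height
H_c = (4c'/γ) · sinβ cosφ' / [1 − cos(β − φ')]
    = (4·16.0/20.3) · sin75.6°·cos17.0° / [1 − cos(58.6°)]
    = 3.153 · 0.9686·0.9563 / [1 − 0.5210]
    = 3.153 · 0.9263 / 0.4790
    = 6.10 m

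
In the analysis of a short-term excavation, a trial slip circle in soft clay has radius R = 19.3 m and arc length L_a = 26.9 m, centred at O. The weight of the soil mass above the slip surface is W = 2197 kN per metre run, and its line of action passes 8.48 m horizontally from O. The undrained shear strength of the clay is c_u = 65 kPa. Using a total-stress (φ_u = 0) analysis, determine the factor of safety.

Taking moments about the centre O, the resisting moment is provided by the undrained shear strength acting along the arc:
M_R = c_u·L_a·R = 65·26.90·19.3 = 33746.1 kN·m/m
M_D = W·d = 2197·8.48 = 18630.6 kN·m/m
FS = M_R / M_D = 33746.1 / 18630.6 = 1.811

FS = 1.81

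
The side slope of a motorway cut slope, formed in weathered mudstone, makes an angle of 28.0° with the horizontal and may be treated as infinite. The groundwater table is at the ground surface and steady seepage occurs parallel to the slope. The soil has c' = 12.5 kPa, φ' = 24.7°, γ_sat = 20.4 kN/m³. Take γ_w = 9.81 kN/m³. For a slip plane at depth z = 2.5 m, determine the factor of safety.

With seepage parallel to the slope and the water table at the surface, the effective normal stress on the slip plane uses the buoyant unit weight γ' = γ_sat − γ_w while the driving shear stress uses γ_sat:
FS = [c' + γ' z cos²β tanφ'] / [γ_sat z sinβ cosβ]
γ' = 20.4 − 9.81 = 10.59 kN/m³
Numerator = 12.5 + 10.59·2.5·cos²28.0°·tan24.7° = 12.5 + 10.59·2.5·0.7796·0.4599 = 21.993 kPa
Denominator = 20.4·2.5·sin28.0°·cos28.0° = 20.4·2.5·0.4695·0.8829 = 21.140 kPa
FS = 21.993 / 21.140 = 1.040

FS = 1.04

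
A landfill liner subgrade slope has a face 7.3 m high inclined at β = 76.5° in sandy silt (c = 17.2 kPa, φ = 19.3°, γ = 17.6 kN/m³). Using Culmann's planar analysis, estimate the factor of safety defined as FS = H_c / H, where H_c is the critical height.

H_c = (4c/γ) · sinβ cosφ / [1 − cos(β − φ)]
    = (4·17.2/17.6) · sin76.5°·cos19.3° / [1 − cos57.2°]
    = 3.909 · 0.9177 / 0.4583 = 7.83 m
FS = H_c / H = 7.83 / 7.3 = 1.072

FS = 1.07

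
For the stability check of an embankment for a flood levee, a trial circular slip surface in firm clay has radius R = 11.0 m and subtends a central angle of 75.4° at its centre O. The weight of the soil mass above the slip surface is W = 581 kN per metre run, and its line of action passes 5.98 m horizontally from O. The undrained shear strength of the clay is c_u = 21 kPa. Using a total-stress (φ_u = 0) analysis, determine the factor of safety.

Taking moments about the centre O, the resisting moment is provided by the undrained shear strength acting along the arc:
Arc length L_a = R·θ = 11.0·(75.4°·π/180) = 11.0·1.3160 = 14.48 m
M_R = c_u·L_a·R = 21·14.48·11.0 = 3343.9 kN·m/m
M_D = W·d = 581·5.98 = 3474.4 kN·m/m
FS = M_R / M_D = 3343.9 / 3474.4 = 0.962

FS = 0.96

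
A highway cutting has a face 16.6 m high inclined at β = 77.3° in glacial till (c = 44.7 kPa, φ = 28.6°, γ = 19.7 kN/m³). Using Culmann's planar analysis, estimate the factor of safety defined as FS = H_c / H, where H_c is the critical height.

H_c = (4c/γ) · sinβ cosφ / [1 − cos(β − φ)]
    = (4·44.7/19.7) · sin77.3°·cos28.6° / [1 − cos48.7°]
    = 9.076 · 0.8565 / 0.3400 = 22.86 m
FS = H_c / H = 22.86 / 16.6 = 1.377

FS = 1.38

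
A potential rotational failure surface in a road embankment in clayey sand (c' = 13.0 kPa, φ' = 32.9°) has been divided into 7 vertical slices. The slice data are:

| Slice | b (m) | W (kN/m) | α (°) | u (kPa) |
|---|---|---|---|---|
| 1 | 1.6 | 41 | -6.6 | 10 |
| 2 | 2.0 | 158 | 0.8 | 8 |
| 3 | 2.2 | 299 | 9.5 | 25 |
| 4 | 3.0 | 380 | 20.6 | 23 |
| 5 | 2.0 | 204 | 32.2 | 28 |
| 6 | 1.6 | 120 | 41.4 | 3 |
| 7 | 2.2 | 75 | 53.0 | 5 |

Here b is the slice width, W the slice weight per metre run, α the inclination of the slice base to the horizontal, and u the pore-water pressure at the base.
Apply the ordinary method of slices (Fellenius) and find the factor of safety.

Ordinary method of slices: FS = Σ[c'·Δl_i + (W_i cosα_i − u_i·Δl_i)·tanφ'] / Σ W_i sinα_i, with Δl_i = b_i / cosα_i.
Slice 1: Δl = 1.6/cos(-6.6°) = 1.611 m; N'_1 = 41·cos(-6.6°) − 10·1.611 = 24.6; c'Δl = 20.94; W sinα = -4.7
Slice 2: Δl = 2.0/cos0.8° = 2.000 m; N'_2 = 158·cos0.8° − 8·2.000 = 142.0; c'Δl = 26.00; W sinα = 2.2
Slice 3: Δl = 2.2/cos9.5° = 2.231 m; N'_3 = 299·cos9.5° − 25·2.231 = 239.1; c'Δl = 29.00; W sinα = 49.3
Slice 4: Δl = 3.0/cos20.6° = 3.205 m; N'_4 = 380·cos20.6° − 23·3.205 = 282.0; c'Δl = 41.66; W sinα = 133.7
Slice 5: Δl = 2.0/cos32.2° = 2.364 m; N'_5 = 204·cos32.2° − 28·2.364 = 106.4; c'Δl = 30.73; W sinα = 108.7
Slice 6: Δl = 1.6/cos41.4° = 2.133 m; N'_6 = 120·cos41.4° − 3·2.133 = 83.6; c'Δl = 27.73; W sinα = 79.4
Slice 7: Δl = 2.2/cos53.0° = 3.656 m; N'_7 = 75·cos53.0° − 5·3.656 = 26.9; c'Δl = 47.52; W sinα = 59.9
Σc'Δl = 223.6 kN/m; ΣN' = 904.6 kN/m; ΣW sinα = 428.5 kN/m
Resisting = 223.6 + 904.6·tan32.9° = 223.6 + 585.2 = 808.8 kN/m
FS = 808.8 / 428.5 = 1.888

FS = 1.89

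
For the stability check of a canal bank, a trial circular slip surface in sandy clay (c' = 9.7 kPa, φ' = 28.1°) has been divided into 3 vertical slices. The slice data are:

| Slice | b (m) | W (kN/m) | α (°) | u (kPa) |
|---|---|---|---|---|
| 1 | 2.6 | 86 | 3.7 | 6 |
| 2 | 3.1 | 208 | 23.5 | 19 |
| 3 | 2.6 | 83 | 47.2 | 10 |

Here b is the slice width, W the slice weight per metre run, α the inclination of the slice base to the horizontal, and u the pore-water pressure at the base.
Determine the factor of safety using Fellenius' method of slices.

FS = 1.41

Ordinary method of slices: FS = Σ[c'·Δl_i + (W_i cosα_i − u_i·Δl_i)·tanφ'] / Σ W_i sinα_i, with Δl_i = b_i / cosα_i.
Slice 1: Δl = 2.6/cos3.7° = 2.605 m; N'_1 = 86·cos3.7° − 6·2.605 = 70.2; c'Δl = 25.27; W sinα = 5.5
Slice 2: Δl = 3.1/cos23.5° = 3.380 m; N'_2 = 208·cos23.5° − 19·3.380 = 126.5; c'Δl = 32.79; W sinα = 82.9
Slice 3: Δl = 2.6/cos47.2° = 3.827 m; N'_3 = 83·cos47.2° − 10·3.827 = 18.1; c'Δl = 37.12; W sinα = 60.9
Σc'Δl = 95.2 kN/m; ΣN' = 214.8 kN/m; ΣW sinα = 149.4 kN/m
Resisting = 95.2 + 214.8·tan28.1° = 95.2 + 114.7 = 209.9 kN/m
FS = 209.9 / 149.4 = 1.405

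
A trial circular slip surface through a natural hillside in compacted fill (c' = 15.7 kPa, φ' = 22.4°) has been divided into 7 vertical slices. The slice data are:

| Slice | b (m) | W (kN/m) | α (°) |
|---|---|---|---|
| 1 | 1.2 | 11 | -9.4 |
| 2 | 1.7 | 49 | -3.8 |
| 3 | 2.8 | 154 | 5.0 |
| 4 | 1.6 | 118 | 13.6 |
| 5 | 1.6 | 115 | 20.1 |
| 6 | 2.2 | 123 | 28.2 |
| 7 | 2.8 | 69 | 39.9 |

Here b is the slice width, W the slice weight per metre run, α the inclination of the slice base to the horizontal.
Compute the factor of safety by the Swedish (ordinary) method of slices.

FS = 2.73

Ordinary method of slices: FS = Σ[c'·Δl_i + (W_i cosα_i)·tanφ'] / Σ W_i sinα_i, with Δl_i = b_i / cosα_i.
Slice 1: Δl = 1.2/cos(-9.4°) = 1.216 m; N'_1 = 11·cos(-9.4°) = 10.9; c'Δl = 19.10; W sinα = -1.8
Slice 2: Δl = 1.7/cos(-3.8°) = 1.704 m; N'_2 = 49·cos(-3.8°) = 48.9; c'Δl = 26.75; W sinα = -3.2
Slice 3: Δl = 2.8/cos5.0° = 2.811 m; N'_3 = 154·cos5.0° = 153.4; c'Δl = 44.13; W sinα = 13.4
Slice 4: Δl = 1.6/cos13.6° = 1.646 m; N'_4 = 118·cos13.6° = 114.7; c'Δl = 25.84; W sinα = 27.7
Slice 5: Δl = 1.6/cos20.1° = 1.704 m; N'_5 = 115·cos20.1° = 108.0; c'Δl = 26.75; W sinα = 39.5
Slice 6: Δl = 2.2/cos28.2° = 2.496 m; N'_6 = 123·cos28.2° = 108.4; c'Δl = 39.19; W sinα = 58.1
Slice 7: Δl = 2.8/cos39.9° = 3.650 m; N'_7 = 69·cos39.9° = 52.9; c'Δl = 57.30; W sinα = 44.3
Σc'Δl = 239.1 kN/m; ΣN' = 597.2 kN/m; ΣW sinα = 178.0 kN/m
Resisting = 239.1 + 597.2·tan22.4° = 239.1 + 246.1 = 485.2 kN/m
FS = 485.2 / 178.0 = 2.725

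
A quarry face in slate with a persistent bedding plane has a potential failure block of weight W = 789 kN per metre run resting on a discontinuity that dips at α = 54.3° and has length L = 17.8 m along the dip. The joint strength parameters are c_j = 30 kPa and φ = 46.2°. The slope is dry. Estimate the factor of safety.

Resolving the block weight along and normal to the plane and applying the Mohr–Coulomb strength on the joint:
N' = W cosα = 789·cos54.3° = 460.4 kN/m
Driving force T = W sinα = 789·sin54.3° = 640.7 kN/m
Resisting force R = c_j·L + N'·tanφ = 30·17.8 + 460.4·tan46.2° = 534.0 + 480.1 = 1014.1 kN/m
FS = R / T = 1014.1 / 640.7 = 1.583

FS = 1.58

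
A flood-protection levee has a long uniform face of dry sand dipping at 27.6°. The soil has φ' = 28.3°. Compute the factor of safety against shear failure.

FS = 1.03

For a dry cohesionless infinite slope the factor of safety is FS = tanφ' / tanβ.
FS = tan28.3° / tan27.6° = 0.5384 / 0.5228 = 1.030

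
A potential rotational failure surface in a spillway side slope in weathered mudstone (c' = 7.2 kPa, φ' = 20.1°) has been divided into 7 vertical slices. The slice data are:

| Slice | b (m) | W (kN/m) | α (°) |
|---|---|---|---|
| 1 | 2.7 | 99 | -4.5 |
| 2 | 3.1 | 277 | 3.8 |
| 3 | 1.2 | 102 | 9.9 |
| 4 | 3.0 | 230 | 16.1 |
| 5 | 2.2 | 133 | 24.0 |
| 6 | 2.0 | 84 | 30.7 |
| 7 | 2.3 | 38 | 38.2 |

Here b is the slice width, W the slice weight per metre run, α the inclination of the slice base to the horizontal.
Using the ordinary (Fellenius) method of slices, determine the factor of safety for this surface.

FS = 2.19

Ordinary method of slices: FS = Σ[c'·Δl_i + (W_i cosα_i)·tanφ'] / Σ W_i sinα_i, with Δl_i = b_i / cosα_i.
Slice 1: Δl = 2.7/cos(-4.5°) = 2.708 m; N'_1 = 99·cos(-4.5°) = 98.7; c'Δl = 19.50; W sinα = -7.8
Slice 2: Δl = 3.1/cos3.8° = 3.107 m; N'_2 = 277·cos3.8° = 276.4; c'Δl = 22.37; W sinα = 18.4
Slice 3: Δl = 1.2/cos9.9° = 1.218 m; N'_3 = 102·cos9.9° = 100.5; c'Δl = 8.77; W sinα = 17.5
Slice 4: Δl = 3.0/cos16.1° = 3.122 m; N'_4 = 230·cos16.1° = 221.0; c'Δl = 22.48; W sinα = 63.8
Slice 5: Δl = 2.2/cos24.0° = 2.408 m; N'_5 = 133·cos24.0° = 121.5; c'Δl = 17.34; W sinα = 54.1
Slice 6: Δl = 2.0/cos30.7° = 2.326 m; N'_6 = 84·cos30.7° = 72.2; c'Δl = 16.75; W sinα = 42.9
Slice 7: Δl = 2.3/cos38.2° = 2.927 m; N'_7 = 38·cos38.2° = 29.9; c'Δl = 21.07; W sinα = 23.5
Σc'Δl = 128.3 kN/m; ΣN' = 920.1 kN/m; ΣW sinα = 212.4 kN/m
Resisting = 128.3 + 920.1·tan20.1° = 128.3 + 336.7 = 465.0 kN/m
FS = 465.0 / 212.4 = 2.189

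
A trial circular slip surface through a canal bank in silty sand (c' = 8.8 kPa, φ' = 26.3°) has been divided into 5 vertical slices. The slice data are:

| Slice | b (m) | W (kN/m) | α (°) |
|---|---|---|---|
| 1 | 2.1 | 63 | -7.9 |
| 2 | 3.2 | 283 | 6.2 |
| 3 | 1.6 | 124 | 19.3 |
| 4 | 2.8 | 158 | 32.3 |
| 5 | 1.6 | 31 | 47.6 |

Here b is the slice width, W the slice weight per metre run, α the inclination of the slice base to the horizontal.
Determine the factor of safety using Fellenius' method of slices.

FS = 2.44

Ordinary method of slices: FS = Σ[c'·Δl_i + (W_i cosα_i)·tanφ'] / Σ W_i sinα_i, with Δl_i = b_i / cosα_i.
Slice 1: Δl = 2.1/cos(-7.9°) = 2.120 m; N'_1 = 63·cos(-7.9°) = 62.4; c'Δl = 18.66; W sinα = -8.7
Slice 2: Δl = 3.2/cos6.2° = 3.219 m; N'_2 = 283·cos6.2° = 281.3; c'Δl = 28.33; W sinα = 30.6
Slice 3: Δl = 1.6/cos19.3° = 1.695 m; N'_3 = 124·cos19.3° = 117.0; c'Δl = 14.92; W sinα = 41.0
Slice 4: Δl = 2.8/cos32.3° = 3.313 m; N'_4 = 158·cos32.3° = 133.6; c'Δl = 29.15; W sinα = 84.4
Slice 5: Δl = 1.6/cos47.6° = 2.373 m; N'_5 = 31·cos47.6° = 20.9; c'Δl = 20.88; W sinα = 22.9
Σc'Δl = 111.9 kN/m; ΣN' = 615.2 kN/m; ΣW sinα = 170.2 kN/m
Resisting = 111.9 + 615.2·tan26.3° = 111.9 + 304.1 = 416.0 kN/m
FS = 416.0 / 170.2 = 2.444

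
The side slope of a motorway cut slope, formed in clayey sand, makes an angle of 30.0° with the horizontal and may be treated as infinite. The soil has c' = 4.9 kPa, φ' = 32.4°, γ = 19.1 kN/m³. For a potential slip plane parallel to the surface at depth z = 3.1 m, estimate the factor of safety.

FS = 1.29

For an infinite slope with a slip plane parallel to the surface (no pore pressure): FS = [c' + γz cos²β tanφ'] / [γz sinβ cosβ].
γz = 19.1·3.1 = 59.21 kN/m²
Numerator = 4.9 + 59.21·cos²30.0°·tan32.4° = 4.9 + 59.21·0.7500·0.6346 = 33.082 kPa
Denominator = 59.21·sin30.0°·cos30.0° = 59.21·0.5000·0.8660 = 25.639 kPa
FS = 33.082 / 25.639 = 1.290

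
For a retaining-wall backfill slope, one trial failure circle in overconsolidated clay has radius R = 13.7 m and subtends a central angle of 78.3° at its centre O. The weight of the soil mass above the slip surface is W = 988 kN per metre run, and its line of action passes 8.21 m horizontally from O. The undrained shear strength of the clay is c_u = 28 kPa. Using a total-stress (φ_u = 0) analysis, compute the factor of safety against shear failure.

Taking moments about the centre O, the resisting moment is provided by the undrained shear strength acting along the arc:
Arc length L_a = R·θ = 13.7·(78.3°·π/180) = 13.7·1.3666 = 18.72 m
M_R = c_u·L_a·R = 28·18.72·13.7 = 7181.9 kN·m/m
M_D = W·d = 988·8.21 = 8111.5 kN·m/m
FS = M_R / M_D = 7181.9 / 8111.5 = 0.885

FS = 0.89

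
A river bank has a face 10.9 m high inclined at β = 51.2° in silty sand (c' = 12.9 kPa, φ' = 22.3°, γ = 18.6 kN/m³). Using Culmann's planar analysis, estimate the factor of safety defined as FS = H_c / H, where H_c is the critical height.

FS = 1.47

H_c = (4c'/γ) · sinβ cosφ' / [1 − cos(β − φ')]
    = (4·12.9/18.6) · sin51.2°·cos22.3° / [1 − cos28.9°]
    = 2.774 · 0.7211 / 0.1245 = 16.06 m
FS = H_c / H = 16.06 / 10.9 = 1.474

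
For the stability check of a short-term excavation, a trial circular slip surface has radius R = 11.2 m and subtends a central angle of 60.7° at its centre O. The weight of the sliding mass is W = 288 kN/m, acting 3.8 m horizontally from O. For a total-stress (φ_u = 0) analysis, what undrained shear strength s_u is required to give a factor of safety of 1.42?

FS = s_u·L_a·R / (W·d), so s_u = FS·W·d / (L_a·R).
Arc length L_a = R·θ = 11.2·(60.7°·π/180) = 11.2·1.0594 = 11.87 m
s_u = 1.42·288·3.8 / (11.87·11.2) = 1554.0 / 132.89 = 11.69 kPa

s_u = 11.7 kPa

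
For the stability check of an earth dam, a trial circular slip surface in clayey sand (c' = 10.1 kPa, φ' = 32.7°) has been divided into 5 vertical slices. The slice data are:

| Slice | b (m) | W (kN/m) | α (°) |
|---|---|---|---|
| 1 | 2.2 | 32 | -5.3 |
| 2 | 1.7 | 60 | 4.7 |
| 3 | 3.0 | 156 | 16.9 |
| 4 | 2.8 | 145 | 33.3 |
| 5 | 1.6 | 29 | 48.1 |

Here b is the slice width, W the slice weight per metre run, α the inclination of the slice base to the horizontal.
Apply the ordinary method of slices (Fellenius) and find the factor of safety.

Ordinary method of slices: FS = Σ[c'·Δl_i + (W_i cosα_i)·tanφ'] / Σ W_i sinα_i, with Δl_i = b_i / cosα_i.
Slice 1: Δl = 2.2/cos(-5.3°) = 2.209 m; N'_1 = 32·cos(-5.3°) = 31.9; c'Δl = 22.32; W sinα = -3.0
Slice 2: Δl = 1.7/cos4.7° = 1.706 m; N'_2 = 60·cos4.7° = 59.8; c'Δl = 17.23; W sinα = 4.9
Slice 3: Δl = 3.0/cos16.9° = 3.135 m; N'_3 = 156·cos16.9° = 149.3; c'Δl = 31.67; W sinα = 45.3
Slice 4: Δl = 2.8/cos33.3° = 3.350 m; N'_4 = 145·cos33.3° = 121.2; c'Δl = 33.84; W sinα = 79.6
Slice 5: Δl = 1.6/cos48.1° = 2.396 m; N'_5 = 29·cos48.1° = 19.4; c'Δl = 24.20; W sinα = 21.6
Σc'Δl = 129.2 kN/m; ΣN' = 381.5 kN/m; ΣW sinα = 148.5 kN/m
Resisting = 129.2 + 381.5·tan32.7° = 129.2 + 244.9 = 374.2 kN/m
FS = 374.2 / 148.5 = 2.519

FS = 2.52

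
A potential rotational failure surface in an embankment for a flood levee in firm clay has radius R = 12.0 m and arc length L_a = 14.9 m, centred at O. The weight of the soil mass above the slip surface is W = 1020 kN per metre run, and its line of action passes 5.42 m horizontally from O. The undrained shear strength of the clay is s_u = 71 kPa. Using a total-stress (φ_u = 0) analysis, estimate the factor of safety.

FS = 2.30

Taking moments about the centre O, the resisting moment is provided by the undrained shear strength acting along the arc:
M_R = s_u·L_a·R = 71·14.90·12.0 = 12694.8 kN·m/m
M_D = W·d = 1020·5.42 = 5528.4 kN·m/m
FS = M_R / M_D = 12694.8 / 5528.4 = 2.296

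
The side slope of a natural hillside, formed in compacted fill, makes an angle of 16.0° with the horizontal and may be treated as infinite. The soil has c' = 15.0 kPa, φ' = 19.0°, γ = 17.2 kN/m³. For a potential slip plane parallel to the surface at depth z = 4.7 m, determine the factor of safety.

FS = 1.90

For an infinite slope with a slip plane parallel to the surface (no pore pressure): FS = [c' + γz cos²β tanφ'] / [γz sinβ cosβ].
γz = 17.2·4.7 = 80.84 kN/m²
Numerator = 15.0 + 80.84·cos²16.0°·tan19.0° = 15.0 + 80.84·0.9240·0.3443 = 40.721 kPa
Denominator = 80.84·sin16.0°·cos16.0° = 80.84·0.2756·0.9613 = 21.419 kPa
FS = 40.721 / 21.419 = 1.901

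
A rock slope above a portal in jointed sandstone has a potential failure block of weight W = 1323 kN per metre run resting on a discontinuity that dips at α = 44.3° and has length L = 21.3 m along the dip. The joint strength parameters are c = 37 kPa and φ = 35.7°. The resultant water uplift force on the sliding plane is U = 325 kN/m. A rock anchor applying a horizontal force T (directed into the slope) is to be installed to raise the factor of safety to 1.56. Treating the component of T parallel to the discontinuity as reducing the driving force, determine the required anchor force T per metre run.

T = 128 kN/m

Resolving forces along and normal to the sliding plane, with the horizontal anchor force T adding T·sinα to the effective normal force and T·cosα acting up the plane against the driving force:
FS = [cL + (W cosα − U + T sinα) tanφ] / [W sinα − T cosα]
Without the anchor: N' = 621.9 kN/m, driving T_d = 924.0 kN/m, resisting R = 37·21.3 + 621.9·tan35.7° = 1235.0 kN/m, FS = 1.34.
Setting FS = 1.56 and solving for T:
1.56·(924.0 − T cos44.3°) = 1235.0 + T sin44.3°·tan35.7°
T·(sin44.3°·tan35.7° + 1.56·cos44.3°) = 1.56·924.0 − 1235.0
T·(0.6984·0.7186 + 1.56·0.7157) = 1441.4 − 1235.0 = 206.5
T·1.6183 = 206.5
T = 127.6 kN/m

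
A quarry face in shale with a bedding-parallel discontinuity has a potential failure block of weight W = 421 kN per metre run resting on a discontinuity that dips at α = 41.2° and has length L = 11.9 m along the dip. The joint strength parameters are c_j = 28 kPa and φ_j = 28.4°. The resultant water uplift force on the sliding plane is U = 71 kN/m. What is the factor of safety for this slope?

Resolving the block weight along and normal to the plane and applying the Mohr–Coulomb strength on the joint:
N' = W cosα − U = 421·cos41.2° − 71 = 245.8 kN/m
Driving force T = W sinα = 421·sin41.2° = 277.3 kN/m
Resisting force R = c_j·L + N'·tanφ_j = 28·11.9 + 245.8·tan28.4° = 333.2 + 132.9 = 466.1 kN/m
FS = R / T = 466.1 / 277.3 = 1.681

FS = 1.68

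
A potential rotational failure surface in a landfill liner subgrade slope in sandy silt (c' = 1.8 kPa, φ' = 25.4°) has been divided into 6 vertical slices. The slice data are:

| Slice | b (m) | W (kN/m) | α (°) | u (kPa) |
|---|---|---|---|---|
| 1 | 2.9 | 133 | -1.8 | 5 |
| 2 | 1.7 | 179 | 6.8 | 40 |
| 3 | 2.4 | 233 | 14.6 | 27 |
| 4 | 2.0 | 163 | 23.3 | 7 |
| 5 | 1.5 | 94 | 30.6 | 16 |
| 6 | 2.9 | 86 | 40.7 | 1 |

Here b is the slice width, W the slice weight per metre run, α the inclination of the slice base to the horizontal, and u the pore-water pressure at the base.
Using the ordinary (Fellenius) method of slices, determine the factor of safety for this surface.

FS = 1.34

Ordinary method of slices: FS = Σ[c'·Δl_i + (W_i cosα_i − u_i·Δl_i)·tanφ'] / Σ W_i sinα_i, with Δl_i = b_i / cosα_i.
Slice 1: Δl = 2.9/cos(-1.8°) = 2.901 m; N'_1 = 133·cos(-1.8°) − 5·2.901 = 118.4; c'Δl = 5.22; W sinα = -4.2
Slice 2: Δl = 1.7/cos6.8° = 1.712 m; N'_2 = 179·cos6.8° − 40·1.712 = 109.3; c'Δl = 3.08; W sinα = 21.2
Slice 3: Δl = 2.4/cos14.6° = 2.480 m; N'_3 = 233·cos14.6° − 27·2.480 = 158.5; c'Δl = 4.46; W sinα = 58.7
Slice 4: Δl = 2.0/cos23.3° = 2.178 m; N'_4 = 163·cos23.3° − 7·2.178 = 134.5; c'Δl = 3.92; W sinα = 64.5
Slice 5: Δl = 1.5/cos30.6° = 1.743 m; N'_5 = 94·cos30.6° − 16·1.743 = 53.0; c'Δl = 3.14; W sinα = 47.8
Slice 6: Δl = 2.9/cos40.7° = 3.825 m; N'_6 = 86·cos40.7° − 1·3.825 = 61.4; c'Δl = 6.89; W sinα = 56.1
Σc'Δl = 26.7 kN/m; ΣN' = 635.1 kN/m; ΣW sinα = 244.2 kN/m
Resisting = 26.7 + 635.1·tan25.4° = 26.7 + 301.6 = 328.3 kN/m
FS = 328.3 / 244.2 = 1.344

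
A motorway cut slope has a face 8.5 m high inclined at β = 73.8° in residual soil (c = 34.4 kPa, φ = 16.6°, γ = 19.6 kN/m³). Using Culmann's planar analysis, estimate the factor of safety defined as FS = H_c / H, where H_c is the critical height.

H_c = (4c/γ) · sinβ cosφ / [1 − cos(β − φ)]
    = (4·34.4/19.6) · sin73.8°·cos16.6° / [1 − cos57.2°]
    = 7.020 · 0.9203 / 0.4583 = 14.10 m
FS = H_c / H = 14.10 / 8.5 = 1.659

FS = 1.66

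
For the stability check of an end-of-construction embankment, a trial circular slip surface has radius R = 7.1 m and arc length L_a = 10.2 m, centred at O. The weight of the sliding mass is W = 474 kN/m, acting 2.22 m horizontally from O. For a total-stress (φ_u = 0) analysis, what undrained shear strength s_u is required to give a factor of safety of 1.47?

s_u = 21.4 kPa

FS = s_u·L_a·R / (W·d), so s_u = FS·W·d / (L_a·R).
s_u = 1.47·474·2.22 / (10.20·7.1) = 1546.9 / 72.42 = 21.36 kPa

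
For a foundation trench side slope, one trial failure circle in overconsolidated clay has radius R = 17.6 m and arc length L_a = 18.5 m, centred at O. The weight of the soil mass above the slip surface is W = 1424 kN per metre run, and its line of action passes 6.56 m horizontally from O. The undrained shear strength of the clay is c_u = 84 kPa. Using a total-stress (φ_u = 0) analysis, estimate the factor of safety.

Taking moments about the centre O, the resisting moment is provided by the undrained shear strength acting along the arc:
M_R = c_u·L_a·R = 84·18.50·17.6 = 27350.4 kN·m/m
M_D = W·d = 1424·6.56 = 9341.4 kN·m/m
FS = M_R / M_D = 27350.4 / 9341.4 = 2.928

FS = 2.93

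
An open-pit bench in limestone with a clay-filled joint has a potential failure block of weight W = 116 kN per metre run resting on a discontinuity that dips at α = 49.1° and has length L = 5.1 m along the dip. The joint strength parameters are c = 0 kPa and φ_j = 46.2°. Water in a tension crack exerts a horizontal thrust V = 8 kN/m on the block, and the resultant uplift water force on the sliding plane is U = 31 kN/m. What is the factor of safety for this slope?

FS = 0.44

Resolving the block weight along and normal to the plane and applying the Mohr–Coulomb strength on the joint:
N' = W cosα − U − V sinα = 116·cos49.1° − 31 − 8·sin49.1° = 38.9 kN/m
Driving force T = W sinα + V cosα = 116·sin49.1° + 8·cos49.1° = 92.9 kN/m
Resisting force R = c·L + N'·tanφ_j = 0·5.1 + 38.9·tan46.2° = 0.0 + 40.6 = 40.6 kN/m
FS = R / T = 40.6 / 92.9 = 0.437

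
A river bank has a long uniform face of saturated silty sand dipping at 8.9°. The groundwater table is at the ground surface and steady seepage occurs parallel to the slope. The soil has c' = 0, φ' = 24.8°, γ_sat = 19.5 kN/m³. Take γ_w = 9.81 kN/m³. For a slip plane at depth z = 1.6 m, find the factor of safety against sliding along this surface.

FS = 1.47

With seepage parallel to the slope and the water table at the surface, the effective normal stress on the slip plane uses the buoyant unit weight γ' = γ_sat − γ_w while the driving shear stress uses γ_sat:
FS = [c' + γ' z cos²β tanφ'] / [γ_sat z sinβ cosβ]
(For c' = 0 this reduces to FS = (γ'/γ_sat)·tanφ'/tanβ.)
γ' = 19.5 − 9.81 = 9.69 kN/m³
Numerator = 0.0 + 9.69·1.6·cos²8.9°·tan24.8° = 0.0 + 9.69·1.6·0.9761·0.4621 = 6.992 kPa
Denominator = 19.5·1.6·sin8.9°·cos8.9° = 19.5·1.6·0.1547·0.9880 = 4.769 kPa
FS = 6.992 / 4.769 = 1.466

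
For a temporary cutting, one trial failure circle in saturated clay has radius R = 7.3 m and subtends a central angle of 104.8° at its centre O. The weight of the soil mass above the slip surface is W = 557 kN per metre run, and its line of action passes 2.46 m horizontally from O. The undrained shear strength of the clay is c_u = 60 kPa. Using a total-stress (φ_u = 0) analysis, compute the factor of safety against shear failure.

Taking moments about the centre O, the resisting moment is provided by the undrained shear strength acting along the arc:
Arc length L_a = R·θ = 7.3·(104.8°·π/180) = 7.3·1.8291 = 13.35 m
M_R = c_u·L_a·R = 60·13.35·7.3 = 5848.4 kN·m/m
M_D = W·d = 557·2.46 = 1370.2 kN·m/m
FS = M_R / M_D = 5848.4 / 1370.2 = 4.268

FS = 4.27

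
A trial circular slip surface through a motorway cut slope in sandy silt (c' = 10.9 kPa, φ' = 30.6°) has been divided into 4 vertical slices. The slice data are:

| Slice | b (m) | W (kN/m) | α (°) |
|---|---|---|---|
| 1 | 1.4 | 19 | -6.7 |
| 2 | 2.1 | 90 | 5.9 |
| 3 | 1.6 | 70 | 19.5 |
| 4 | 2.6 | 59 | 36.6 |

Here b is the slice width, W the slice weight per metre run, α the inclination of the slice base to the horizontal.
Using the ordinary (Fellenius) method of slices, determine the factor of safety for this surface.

Ordinary method of slices: FS = Σ[c'·Δl_i + (W_i cosα_i)·tanφ'] / Σ W_i sinα_i, with Δl_i = b_i / cosα_i.
Slice 1: Δl = 1.4/cos(-6.7°) = 1.410 m; N'_1 = 19·cos(-6.7°) = 18.9; c'Δl = 15.36; W sinα = -2.2
Slice 2: Δl = 2.1/cos5.9° = 2.111 m; N'_2 = 90·cos5.9° = 89.5; c'Δl = 23.01; W sinα = 9.3
Slice 3: Δl = 1.6/cos19.5° = 1.697 m; N'_3 = 70·cos19.5° = 66.0; c'Δl = 18.50; W sinα = 23.4
Slice 4: Δl = 2.6/cos36.6° = 3.239 m; N'_4 = 59·cos36.6° = 47.4; c'Δl = 35.30; W sinα = 35.2
Σc'Δl = 92.2 kN/m; ΣN' = 221.7 kN/m; ΣW sinα = 65.6 kN/m
Resisting = 92.2 + 221.7·tan30.6° = 92.2 + 131.1 = 223.3 kN/m
FS = 223.3 / 65.6 = 3.405

FS = 3.41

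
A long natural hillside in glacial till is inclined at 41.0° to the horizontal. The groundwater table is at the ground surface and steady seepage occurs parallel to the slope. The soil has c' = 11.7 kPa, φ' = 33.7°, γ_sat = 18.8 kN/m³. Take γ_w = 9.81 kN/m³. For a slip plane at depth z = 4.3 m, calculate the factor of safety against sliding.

With seepage parallel to the slope and the water table at the surface, the effective normal stress on the slip plane uses the buoyant unit weight γ' = γ_sat − γ_w while the driving shear stress uses γ_sat:
FS = [c' + γ' z cos²β tanφ'] / [γ_sat z sinβ cosβ]
γ' = 18.8 − 9.81 = 8.99 kN/m³
Numerator = 11.7 + 8.99·4.3·cos²41.0°·tan33.7° = 11.7 + 8.99·4.3·0.5696·0.6669 = 26.385 kPa
Denominator = 18.8·4.3·sin41.0°·cos41.0° = 18.8·4.3·0.6561·0.7547 = 40.027 kPa
FS = 26.385 / 40.027 = 0.659

FS = 0.66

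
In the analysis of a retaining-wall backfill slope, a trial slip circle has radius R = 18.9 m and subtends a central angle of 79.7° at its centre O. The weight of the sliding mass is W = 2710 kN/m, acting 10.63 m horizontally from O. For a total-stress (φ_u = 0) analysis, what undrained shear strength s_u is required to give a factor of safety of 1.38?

s_u = 80.0 kPa

FS = s_u·L_a·R / (W·d), so s_u = FS·W·d / (L_a·R).
Arc length L_a = R·θ = 18.9·(79.7°·π/180) = 18.9·1.3910 = 26.29 m
s_u = 1.38·2710·10.63 / (26.29·18.9) = 39754.1 / 496.89 = 80.01 kPa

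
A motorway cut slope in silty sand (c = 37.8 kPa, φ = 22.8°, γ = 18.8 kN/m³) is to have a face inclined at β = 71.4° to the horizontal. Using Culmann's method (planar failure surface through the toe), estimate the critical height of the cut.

H_c = 20.75 m

Culmann's analysis gives the critical failure plane at α_cr = (β + φ)/2 = (71.4 + 22.8)/2 = 47.1°, and the critical height
H_c = (4c/γ) · sinβ cosφ / [1 − cos(β − φ)]
    = (4·37.8/18.8) · sin71.4°·cos22.8° / [1 − cos(48.6°)]
    = 8.043 · 0.9478·0.9219 / [1 − 0.6613]
    = 8.043 · 0.8737 / 0.3387
    = 20.75 m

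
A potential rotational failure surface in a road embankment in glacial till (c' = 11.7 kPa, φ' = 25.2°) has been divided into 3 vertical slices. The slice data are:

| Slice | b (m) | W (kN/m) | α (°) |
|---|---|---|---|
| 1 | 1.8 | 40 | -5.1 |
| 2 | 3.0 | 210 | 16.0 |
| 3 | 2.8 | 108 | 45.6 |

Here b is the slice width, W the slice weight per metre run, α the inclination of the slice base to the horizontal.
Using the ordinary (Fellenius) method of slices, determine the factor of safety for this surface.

Ordinary method of slices: FS = Σ[c'·Δl_i + (W_i cosα_i)·tanφ'] / Σ W_i sinα_i, with Δl_i = b_i / cosα_i.
Slice 1: Δl = 1.8/cos(-5.1°) = 1.807 m; N'_1 = 40·cos(-5.1°) = 39.8; c'Δl = 21.14; W sinα = -3.6
Slice 2: Δl = 3.0/cos16.0° = 3.121 m; N'_2 = 210·cos16.0° = 201.9; c'Δl = 36.51; W sinα = 57.9
Slice 3: Δl = 2.8/cos45.6° = 4.002 m; N'_3 = 108·cos45.6° = 75.6; c'Δl = 46.82; W sinα = 77.2
Σc'Δl = 104.5 kN/m; ΣN' = 317.3 kN/m; ΣW sinα = 131.5 kN/m
Resisting = 104.5 + 317.3·tan25.2° = 104.5 + 149.3 = 253.8 kN/m
FS = 253.8 / 131.5 = 1.930

FS = 1.93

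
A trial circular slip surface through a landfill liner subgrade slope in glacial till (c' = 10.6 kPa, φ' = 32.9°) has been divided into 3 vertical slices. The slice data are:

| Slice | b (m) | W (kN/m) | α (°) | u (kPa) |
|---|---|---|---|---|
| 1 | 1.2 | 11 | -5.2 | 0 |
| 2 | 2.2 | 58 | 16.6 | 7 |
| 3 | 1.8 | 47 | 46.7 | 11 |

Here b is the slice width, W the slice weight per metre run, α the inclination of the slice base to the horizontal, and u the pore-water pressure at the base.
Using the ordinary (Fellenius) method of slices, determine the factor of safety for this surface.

FS = 2.00

Ordinary method of slices: FS = Σ[c'·Δl_i + (W_i cosα_i − u_i·Δl_i)·tanφ'] / Σ W_i sinα_i, with Δl_i = b_i / cosα_i.
Slice 1: Δl = 1.2/cos(-5.2°) = 1.205 m; N'_1 = 11·cos(-5.2°) − 0·1.205 = 11.0; c'Δl = 12.77; W sinα = -1.0
Slice 2: Δl = 2.2/cos16.6° = 2.296 m; N'_2 = 58·cos16.6° − 7·2.296 = 39.5; c'Δl = 24.33; W sinα = 16.6
Slice 3: Δl = 1.8/cos46.7° = 2.625 m; N'_3 = 47·cos46.7° − 11·2.625 = 3.4; c'Δl = 27.82; W sinα = 34.2
Σc'Δl = 64.9 kN/m; ΣN' = 53.8 kN/m; ΣW sinα = 49.8 kN/m
Resisting = 64.9 + 53.8·tan32.9° = 64.9 + 34.8 = 99.8 kN/m
FS = 99.8 / 49.8 = 2.004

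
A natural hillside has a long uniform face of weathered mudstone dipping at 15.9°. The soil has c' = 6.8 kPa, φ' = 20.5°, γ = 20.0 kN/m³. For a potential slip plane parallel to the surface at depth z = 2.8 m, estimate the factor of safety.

For an infinite slope with a slip plane parallel to the surface (no pore pressure): FS = [c' + γz cos²β tanφ'] / [γz sinβ cosβ].
γz = 20.0·2.8 = 56.00 kN/m²
Numerator = 6.8 + 56.00·cos²15.9°·tan20.5° = 6.8 + 56.00·0.9249·0.3739 = 26.166 kPa
Denominator = 56.00·sin15.9°·cos15.9° = 56.00·0.2740·0.9617 = 14.755 kPa
FS = 26.166 / 14.755 = 1.773

FS = 1.77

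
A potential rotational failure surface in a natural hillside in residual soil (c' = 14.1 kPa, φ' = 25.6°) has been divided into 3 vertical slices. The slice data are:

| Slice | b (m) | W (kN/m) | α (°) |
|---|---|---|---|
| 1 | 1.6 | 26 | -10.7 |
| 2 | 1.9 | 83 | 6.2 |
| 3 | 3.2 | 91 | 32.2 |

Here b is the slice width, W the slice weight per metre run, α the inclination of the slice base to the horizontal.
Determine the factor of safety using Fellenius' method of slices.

Ordinary method of slices: FS = Σ[c'·Δl_i + (W_i cosα_i)·tanφ'] / Σ W_i sinα_i, with Δl_i = b_i / cosα_i.
Slice 1: Δl = 1.6/cos(-10.7°) = 1.628 m; N'_1 = 26·cos(-10.7°) = 25.5; c'Δl = 22.96; W sinα = -4.8
Slice 2: Δl = 1.9/cos6.2° = 1.911 m; N'_2 = 83·cos6.2° = 82.5; c'Δl = 26.95; W sinα = 9.0
Slice 3: Δl = 3.2/cos32.2° = 3.782 m; N'_3 = 91·cos32.2° = 77.0; c'Δl = 53.32; W sinα = 48.5
Σc'Δl = 103.2 kN/m; ΣN' = 185.1 kN/m; ΣW sinα = 52.6 kN/m
Resisting = 103.2 + 185.1·tan25.6° = 103.2 + 88.7 = 191.9 kN/m
FS = 191.9 / 52.6 = 3.646

FS = 3.65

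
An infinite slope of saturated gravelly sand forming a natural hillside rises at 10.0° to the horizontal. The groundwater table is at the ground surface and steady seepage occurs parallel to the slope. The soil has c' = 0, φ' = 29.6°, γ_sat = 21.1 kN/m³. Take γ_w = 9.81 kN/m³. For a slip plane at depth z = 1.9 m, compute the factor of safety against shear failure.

With seepage parallel to the slope and the water table at the surface, the effective normal stress on the slip plane uses the buoyant unit weight γ' = γ_sat − γ_w while the driving shear stress uses γ_sat:
FS = [c' + γ' z cos²β tanφ'] / [γ_sat z sinβ cosβ]
(For c' = 0 this reduces to FS = (γ'/γ_sat)·tanφ'/tanβ.)
γ' = 21.1 − 9.81 = 11.29 kN/m³
Numerator = 0.0 + 11.29·1.9·cos²10.0°·tan29.6° = 0.0 + 11.29·1.9·0.9698·0.5681 = 11.818 kPa
Denominator = 21.1·1.9·sin10.0°·cos10.0° = 21.1·1.9·0.1736·0.9848 = 6.856 kPa
FS = 11.818 / 6.856 = 1.724

FS = 1.72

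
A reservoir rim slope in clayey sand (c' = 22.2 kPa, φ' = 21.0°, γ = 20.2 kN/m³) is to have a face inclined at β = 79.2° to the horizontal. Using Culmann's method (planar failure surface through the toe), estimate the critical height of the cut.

H_c = 8.52 m

Culmann's analysis gives the critical failure plane at α_cr = (β + φ')/2 = (79.2 + 21.0)/2 = 50.1°, and the critical height
H_c = (4c'/γ) · sinβ cosφ' / [1 − cos(β − φ')]
    = (4·22.2/20.2) · sin79.2°·cos21.0° / [1 − cos(58.2°)]
    = 4.396 · 0.9823·0.9336 / [1 − 0.5270]
    = 4.396 · 0.9170 / 0.4730
    = 8.52 m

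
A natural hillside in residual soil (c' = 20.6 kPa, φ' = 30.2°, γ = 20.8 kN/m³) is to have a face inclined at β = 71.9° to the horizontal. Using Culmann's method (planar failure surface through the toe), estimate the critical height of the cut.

Culmann's analysis gives the critical failure plane at α_cr = (β + φ')/2 = (71.9 + 30.2)/2 = 51.1°, and the critical height
H_c = (4c'/γ) · sinβ cosφ' / [1 − cos(β − φ')]
    = (4·20.6/20.8) · sin71.9°·cos30.2° / [1 − cos(41.7°)]
    = 3.962 · 0.9505·0.8643 / [1 − 0.7466]
    = 3.962 · 0.8215 / 0.2534
    = 12.84 m

H_c = 12.84 m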